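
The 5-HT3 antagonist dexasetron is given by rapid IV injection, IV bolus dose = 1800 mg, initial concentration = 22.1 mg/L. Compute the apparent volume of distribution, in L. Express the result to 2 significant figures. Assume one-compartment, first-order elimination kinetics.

Vd = Dose / C₀ = 1800 / 22.1 = 81.45 L

81 L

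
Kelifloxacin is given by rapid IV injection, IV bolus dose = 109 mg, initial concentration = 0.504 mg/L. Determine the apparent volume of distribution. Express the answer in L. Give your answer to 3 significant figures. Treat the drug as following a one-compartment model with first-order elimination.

Vd = Dose / C₀ = 109.0 / 0.504 = 216.3 L

216 L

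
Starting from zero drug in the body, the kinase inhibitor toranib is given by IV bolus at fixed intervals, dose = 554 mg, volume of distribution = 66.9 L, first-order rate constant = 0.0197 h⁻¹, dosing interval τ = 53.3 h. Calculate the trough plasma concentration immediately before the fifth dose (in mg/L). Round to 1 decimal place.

C₀ per dose = Dose / Vd = 554 / 66.9 = 8.281 mg/L
Fraction remaining after one interval: r = e^(−kτ) = e^(−0.01970 × 53.3) = 0.3499
Before dose 5, 4 doses have been given (aged 1τ, 2τ, 3τ, 4τ).
C_trough = C₀ × (r + r² + … + r^4) = C₀ × r(1−r^4)/(1−r)
        = 8.281 × 0.3499 × (1 − 0.01499) / (1 − 0.3499) = 4.390 mg/L

4.4 mg/L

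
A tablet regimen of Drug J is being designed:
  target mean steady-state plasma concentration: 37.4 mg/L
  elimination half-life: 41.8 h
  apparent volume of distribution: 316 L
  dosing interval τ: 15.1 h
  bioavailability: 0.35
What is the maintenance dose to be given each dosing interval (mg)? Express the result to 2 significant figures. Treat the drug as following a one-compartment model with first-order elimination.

8500 mg

k = ln2 / t½ = 0.693147 / 41.8 = 0.01658 h⁻¹
CL = k × Vd = 0.01658 × 316 = 5.239 L/h
At steady state, F × (Dose/τ) = Css × CL.
Dose = Css × CL × τ / F = 37.4 × 5.239 × 15.1 / 0.35 = 8453 mg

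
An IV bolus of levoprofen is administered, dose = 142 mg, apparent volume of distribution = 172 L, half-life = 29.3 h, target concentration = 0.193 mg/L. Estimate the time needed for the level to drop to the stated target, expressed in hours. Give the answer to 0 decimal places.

61 h

C₀ = Dose / Vd = 142.0 / 172 = 0.8256 mg/L
k = ln2 / t½ = 0.693147 / 29.3 = 0.02366 h⁻¹
t = ln(C₀ / C) / k = ln(0.8256 / 0.193) / 0.02366
  = ln(4.278) / 0.02366 = 1.453 / 0.02366 = 61.41 h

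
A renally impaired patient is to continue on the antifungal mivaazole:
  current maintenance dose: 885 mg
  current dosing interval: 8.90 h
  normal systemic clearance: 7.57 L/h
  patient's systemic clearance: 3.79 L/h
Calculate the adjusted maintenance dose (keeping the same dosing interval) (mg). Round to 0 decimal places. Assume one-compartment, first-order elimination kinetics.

To keep the same average steady-state level, dosing rate must scale with clearance.
CL ratio = 3.79 / 7.57 = 0.5007
New dose (same interval) = 885 × 0.5007 = 443.1 mg

443 mg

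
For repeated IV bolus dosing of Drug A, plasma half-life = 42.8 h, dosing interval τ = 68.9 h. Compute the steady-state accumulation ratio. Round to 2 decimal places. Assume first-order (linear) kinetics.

k = ln2 / t½ = 0.693147 / 42.8 = 0.01620 h⁻¹
e^(−kτ) = e^(−0.01620 × 68.9) = 0.3275
Accumulation ratio R = 1 / (1 − e^(−kτ)) = 1 / (1 − 0.3275) = 1.487

1.49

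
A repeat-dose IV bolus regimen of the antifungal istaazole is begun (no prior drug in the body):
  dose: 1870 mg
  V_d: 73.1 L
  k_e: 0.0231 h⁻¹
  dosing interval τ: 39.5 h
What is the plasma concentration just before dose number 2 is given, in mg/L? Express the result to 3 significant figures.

C₀ per dose = Dose / Vd = 1870 / 73.1 = 25.58 mg/L
Fraction remaining after one interval: r = e^(−kτ) = e^(−0.02310 × 39.5) = 0.4015
Before dose 2, 1 dose has been given (aged 1τ).
C_trough = C₀ × r = 25.58 × 0.4015 = 10.27 mg/L

10.3 mg/L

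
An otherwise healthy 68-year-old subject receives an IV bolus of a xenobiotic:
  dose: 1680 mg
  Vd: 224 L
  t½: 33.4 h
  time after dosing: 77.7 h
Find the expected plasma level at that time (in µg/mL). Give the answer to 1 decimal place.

C₀ = Dose / Vd = 1680 / 224 = 7.500 mg/L
k = ln2 / t½ = 0.693147 / 33.4 = 0.02075 h⁻¹
C = C₀ · e^(−k·t) = 7.500 × e^(−0.02075 × 77.7)
  = 7.500 × 0.1994 = 1.496 mg/L
(1.496 mg/L = 1.496 µg/mL)

1.5 µg/mL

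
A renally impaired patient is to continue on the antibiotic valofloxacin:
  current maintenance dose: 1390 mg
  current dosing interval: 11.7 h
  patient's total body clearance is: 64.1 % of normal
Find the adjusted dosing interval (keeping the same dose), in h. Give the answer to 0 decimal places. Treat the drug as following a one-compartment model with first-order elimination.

18 h

To keep the same average steady-state level, dosing rate must scale with clearance.
CL ratio = 64.1 / 100 = 0.6410
New interval (same dose) = 11.7 / 0.6410 = 18.25 h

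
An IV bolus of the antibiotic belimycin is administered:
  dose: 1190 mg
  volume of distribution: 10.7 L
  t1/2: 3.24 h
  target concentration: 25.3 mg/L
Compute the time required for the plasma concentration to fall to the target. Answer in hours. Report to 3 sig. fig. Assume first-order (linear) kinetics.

C₀ = Dose / Vd = 1190 / 10.7 = 111.2 mg/L
k = ln2 / t½ = 0.693147 / 3.24 = 0.2139 h⁻¹
t = ln(C₀ / C) / k = ln(111.2 / 25.3) / 0.2139
  = ln(4.395) / 0.2139 = 1.480 / 0.2139 = 6.919 h

6.92 h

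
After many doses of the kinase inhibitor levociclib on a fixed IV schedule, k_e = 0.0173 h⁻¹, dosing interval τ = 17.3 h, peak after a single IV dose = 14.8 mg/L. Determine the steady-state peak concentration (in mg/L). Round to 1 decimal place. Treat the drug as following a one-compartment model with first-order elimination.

e^(−kτ) = e^(−0.01730 × 17.3) = 0.7413
Accumulation ratio R = 1 / (1 − e^(−kτ)) = 1 / (1 − 0.7413) = 3.865
Steady-state peak = C₀ × R = 14.8 × 3.865 = 57.20 mg/L

57.2 mg/L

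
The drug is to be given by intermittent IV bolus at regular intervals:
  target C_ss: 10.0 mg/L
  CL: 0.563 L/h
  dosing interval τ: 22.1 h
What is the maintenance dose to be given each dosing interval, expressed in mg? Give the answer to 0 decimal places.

At steady state, Dose/τ = Css × CL.
Dose = Css × CL × τ = 10.0 × 0.5630 × 22.1 = 124.4 mg

124 mg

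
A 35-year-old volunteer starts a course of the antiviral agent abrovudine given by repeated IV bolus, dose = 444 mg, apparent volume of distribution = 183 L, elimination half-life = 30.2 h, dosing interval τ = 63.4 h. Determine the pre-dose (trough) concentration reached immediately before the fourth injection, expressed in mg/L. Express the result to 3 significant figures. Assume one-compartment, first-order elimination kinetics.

0.729 mg/L

C₀ per dose = Dose / Vd = 444 / 183 = 2.426 mg/L
k = ln2 / t½ = 0.693147 / 30.2 = 0.02295 h⁻¹
Fraction remaining after one interval: r = e^(−kτ) = e^(−0.02295 × 63.4) = 0.2334
Before dose 4, 3 doses have been given (aged 1τ, 2τ, 3τ).
C_trough = C₀ × (r + r² + … + r^3) = C₀ × r(1−r^3)/(1−r)
        = 2.426 × 0.2334 × (1 − 0.01271) / (1 − 0.2334) = 0.7292 mg/L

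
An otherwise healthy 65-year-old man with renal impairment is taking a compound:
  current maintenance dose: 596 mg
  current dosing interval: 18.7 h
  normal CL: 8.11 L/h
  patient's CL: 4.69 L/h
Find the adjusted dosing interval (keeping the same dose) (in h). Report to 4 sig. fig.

To keep the same average steady-state level, dosing rate must scale with clearance.
CL ratio = 4.69 / 8.11 = 0.5783
New interval (same dose) = 18.7 / 0.5783 = 32.34 h

32.34 h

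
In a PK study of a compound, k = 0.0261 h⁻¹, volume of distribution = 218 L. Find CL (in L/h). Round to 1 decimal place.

CL = k × Vd = 0.0261 × 218 = 5.690 L/h

5.7 L/h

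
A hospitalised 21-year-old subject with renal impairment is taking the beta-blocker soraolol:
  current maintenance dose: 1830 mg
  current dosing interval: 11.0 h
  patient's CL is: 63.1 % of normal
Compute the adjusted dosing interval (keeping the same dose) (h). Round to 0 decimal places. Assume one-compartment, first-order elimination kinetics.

17 h

To keep the same average steady-state level, dosing rate must scale with clearance.
CL ratio = 63.1 / 100 = 0.6310
New interval (same dose) = 11.0 / 0.6310 = 17.43 h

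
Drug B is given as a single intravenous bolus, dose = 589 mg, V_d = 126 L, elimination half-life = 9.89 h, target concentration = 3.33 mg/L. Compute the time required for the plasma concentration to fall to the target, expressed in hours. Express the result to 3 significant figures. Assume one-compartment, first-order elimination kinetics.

4.84 h

C₀ = Dose / Vd = 589.0 / 126 = 4.675 mg/L
k = ln2 / t½ = 0.693147 / 9.89 = 0.07009 h⁻¹
t = ln(C₀ / C) / k = ln(4.675 / 3.33) / 0.07009
  = ln(1.404) / 0.07009 = 0.3393 / 0.07009 = 4.841 h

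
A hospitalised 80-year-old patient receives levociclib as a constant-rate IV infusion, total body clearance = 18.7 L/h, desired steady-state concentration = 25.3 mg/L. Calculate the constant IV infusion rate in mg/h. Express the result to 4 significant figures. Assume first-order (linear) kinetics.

473.1 mg/h

At steady state, infusion rate R₀ = Css × CL = 25.3 × 18.70 = 473.1 mg/h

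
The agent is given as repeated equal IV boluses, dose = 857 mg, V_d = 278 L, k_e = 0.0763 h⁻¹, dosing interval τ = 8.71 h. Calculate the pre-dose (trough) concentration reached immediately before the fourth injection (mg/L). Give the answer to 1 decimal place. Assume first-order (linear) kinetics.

C₀ per dose = Dose / Vd = 857 / 278 = 3.083 mg/L
Fraction remaining after one interval: r = e^(−kτ) = e^(−0.07630 × 8.71) = 0.5145
Before dose 4, 3 doses have been given (aged 1τ, 2τ, 3τ).
C_trough = C₀ × (r + r² + … + r^3) = C₀ × r(1−r^3)/(1−r)
        = 3.083 × 0.5145 × (1 − 0.1362) / (1 − 0.5145) = 2.822 mg/L

2.8 mg/L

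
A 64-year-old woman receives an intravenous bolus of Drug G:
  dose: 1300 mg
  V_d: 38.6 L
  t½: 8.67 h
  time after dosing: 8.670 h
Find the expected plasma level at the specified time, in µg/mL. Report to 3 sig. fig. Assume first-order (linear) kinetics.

16.8 µg/mL

C₀ = Dose / Vd = 1300 / 38.6 = 33.68 mg/L
k = ln2 / t½ = 0.693147 / 8.67 = 0.07995 h⁻¹
t / t½ = 8.670 / 8.67 = 1 half-lives
C = C₀ × (1/2)^1 = 33.68 × 0.5000 = 16.84 mg/L
(16.84 mg/L = 16.84 µg/mL)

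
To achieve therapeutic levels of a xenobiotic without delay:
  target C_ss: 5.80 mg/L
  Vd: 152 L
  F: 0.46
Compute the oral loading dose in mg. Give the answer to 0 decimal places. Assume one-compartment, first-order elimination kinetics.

LD = Css × Vd / F = 5.80 × 152 / 0.46 = 1917 mg

1917 mg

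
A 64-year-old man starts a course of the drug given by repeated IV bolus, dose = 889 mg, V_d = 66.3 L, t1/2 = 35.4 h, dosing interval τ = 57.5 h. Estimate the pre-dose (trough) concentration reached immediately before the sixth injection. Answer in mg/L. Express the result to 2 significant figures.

6.4 mg/L

C₀ per dose = Dose / Vd = 889 / 66.3 = 13.41 mg/L
k = ln2 / t½ = 0.693147 / 35.4 = 0.01958 h⁻¹
Fraction remaining after one interval: r = e^(−kτ) = e^(−0.01958 × 57.5) = 0.3244
Before dose 6, 5 doses have been given (aged 1τ, 2τ, 3τ, 4τ, 5τ).
C_trough = C₀ × (r + r² + … + r^5) = C₀ × r(1−r^5)/(1−r)
        = 13.41 × 0.3244 × (1 − 0.003593) / (1 − 0.3244) = 6.416 mg/L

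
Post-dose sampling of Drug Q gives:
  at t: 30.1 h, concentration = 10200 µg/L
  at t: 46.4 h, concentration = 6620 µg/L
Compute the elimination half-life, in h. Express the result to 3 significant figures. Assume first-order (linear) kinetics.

k = ln(C₁/C₂) / (t₂ − t₁) = ln(10200/6620) / (46.4 − 30.1)
  = 0.4323 / 16.30 = 0.02652 h⁻¹
t½ = ln2 / k = 0.693147 / 0.02652 = 26.14 h

26.1 h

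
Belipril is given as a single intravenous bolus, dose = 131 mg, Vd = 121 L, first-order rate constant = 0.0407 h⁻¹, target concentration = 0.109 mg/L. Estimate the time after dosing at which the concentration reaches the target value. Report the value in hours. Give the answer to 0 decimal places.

56 h

C₀ = Dose / Vd = 131.0 / 121 = 1.083 mg/L
t = ln(C₀ / C) / k = ln(1.083 / 0.109) / 0.04070
  = ln(9.936) / 0.04070 = 2.296 / 0.04070 = 56.41 h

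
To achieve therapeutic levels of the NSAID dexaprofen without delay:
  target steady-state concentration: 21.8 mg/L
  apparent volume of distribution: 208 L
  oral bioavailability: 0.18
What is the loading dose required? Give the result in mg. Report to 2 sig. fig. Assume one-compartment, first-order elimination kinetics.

25000 mg

LD = Css × Vd / F = 21.8 × 208 / 0.18 = 25190 mg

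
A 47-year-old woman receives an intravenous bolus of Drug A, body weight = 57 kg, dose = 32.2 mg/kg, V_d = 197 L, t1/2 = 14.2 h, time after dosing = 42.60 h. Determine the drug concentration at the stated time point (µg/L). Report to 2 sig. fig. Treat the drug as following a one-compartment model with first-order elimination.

Total dose = 32.2 × 57 = 1835 mg
C₀ = Dose / Vd = 1835 / 197 = 9.315 mg/L
k = ln2 / t½ = 0.693147 / 14.2 = 0.04881 h⁻¹
t / t½ = 42.60 / 14.2 = 3 half-lives
C = C₀ × (1/2)^3 = 9.315 × 0.1250 = 1.164 mg/L
Convert: 1.164 mg/L × 1000 = 1164 µg/L

1200 µg/L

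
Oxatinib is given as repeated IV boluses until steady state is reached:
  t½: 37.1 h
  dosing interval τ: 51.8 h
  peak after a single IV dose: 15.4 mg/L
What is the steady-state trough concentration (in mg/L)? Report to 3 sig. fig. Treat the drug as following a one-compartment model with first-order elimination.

9.44 mg/L

k = ln2 / t½ = 0.693147 / 37.1 = 0.01868 h⁻¹
e^(−kτ) = e^(−0.01868 × 51.8) = 0.3800
Accumulation ratio R = 1 / (1 − e^(−kτ)) = 1 / (1 − 0.3800) = 1.613
Steady-state trough = C₀ × R × e^(−kτ) = 15.4 × 1.613 × 0.3800 = 9.439 mg/L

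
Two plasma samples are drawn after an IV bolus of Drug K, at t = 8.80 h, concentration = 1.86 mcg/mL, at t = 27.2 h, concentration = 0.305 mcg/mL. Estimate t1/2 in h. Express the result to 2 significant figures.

7.1 h

k = ln(C₁/C₂) / (t₂ − t₁) = ln(1.86/0.305) / (27.2 − 8.80)
  = 1.808 / 18.40 = 0.09826 h⁻¹
t½ = ln2 / k = 0.693147 / 0.09826 = 7.054 h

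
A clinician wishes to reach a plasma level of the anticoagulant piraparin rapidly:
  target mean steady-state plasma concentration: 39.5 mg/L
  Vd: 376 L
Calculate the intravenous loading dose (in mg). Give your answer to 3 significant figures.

LD = Css × Vd = 39.5 × 376 = 14850 mg

14900 mg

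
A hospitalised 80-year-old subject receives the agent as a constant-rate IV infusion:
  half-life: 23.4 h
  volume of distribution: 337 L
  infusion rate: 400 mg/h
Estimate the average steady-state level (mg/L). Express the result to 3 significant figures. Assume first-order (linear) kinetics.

k = ln2 / t½ = 0.693147 / 23.4 = 0.02962 h⁻¹
CL = k × Vd = 0.02962 × 337 = 9.982 L/h
At steady state Css = R₀ / CL = 400 / 9.982 = 40.07 mg/L

40.1 mg/L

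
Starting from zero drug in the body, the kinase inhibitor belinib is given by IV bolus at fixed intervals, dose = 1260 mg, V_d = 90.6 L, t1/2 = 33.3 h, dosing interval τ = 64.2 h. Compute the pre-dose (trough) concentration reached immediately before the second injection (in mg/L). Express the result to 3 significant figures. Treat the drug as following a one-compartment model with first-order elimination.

3.65 mg/L

C₀ per dose = Dose / Vd = 1260 / 90.6 = 13.91 mg/L
k = ln2 / t½ = 0.693147 / 33.3 = 0.02082 h⁻¹
Fraction remaining after one interval: r = e^(−kτ) = e^(−0.02082 × 64.2) = 0.2627
Before dose 2, 1 dose has been given (aged 1τ).
C_trough = C₀ × r = 13.91 × 0.2627 = 3.654 mg/L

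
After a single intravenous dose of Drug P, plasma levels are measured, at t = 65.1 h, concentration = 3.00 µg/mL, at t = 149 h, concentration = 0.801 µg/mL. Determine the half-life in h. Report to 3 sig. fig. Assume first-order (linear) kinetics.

k = ln(C₁/C₂) / (t₂ − t₁) = ln(3.00/0.801) / (149 − 65.1)
  = 1.321 / 83.90 = 0.01574 h⁻¹
t½ = ln2 / k = 0.693147 / 0.01574 = 44.04 h

44.0 h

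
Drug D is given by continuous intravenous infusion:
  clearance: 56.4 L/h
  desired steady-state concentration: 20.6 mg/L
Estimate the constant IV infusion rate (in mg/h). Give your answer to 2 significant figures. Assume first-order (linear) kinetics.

1200 mg/h

At steady state, infusion rate R₀ = Css × CL = 20.6 × 56.40 = 1162 mg/h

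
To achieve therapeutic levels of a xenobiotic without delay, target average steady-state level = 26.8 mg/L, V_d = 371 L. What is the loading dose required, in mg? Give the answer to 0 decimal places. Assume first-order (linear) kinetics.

9943 mg

LD = Css × Vd = 26.8 × 371 = 9943 mg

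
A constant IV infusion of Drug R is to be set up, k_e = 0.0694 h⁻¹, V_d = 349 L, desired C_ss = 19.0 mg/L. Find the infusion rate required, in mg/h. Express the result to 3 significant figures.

CL = k × Vd = 0.06940 × 349 = 24.22 L/h
At steady state, infusion rate R₀ = Css × CL = 19.0 × 24.22 = 460.2 mg/h

460 mg/h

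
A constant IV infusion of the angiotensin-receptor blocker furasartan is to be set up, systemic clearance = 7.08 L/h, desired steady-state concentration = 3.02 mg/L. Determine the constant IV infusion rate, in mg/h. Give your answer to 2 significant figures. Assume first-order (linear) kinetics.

21 mg/h

At steady state, infusion rate R₀ = Css × CL = 3.02 × 7.080 = 21.38 mg/h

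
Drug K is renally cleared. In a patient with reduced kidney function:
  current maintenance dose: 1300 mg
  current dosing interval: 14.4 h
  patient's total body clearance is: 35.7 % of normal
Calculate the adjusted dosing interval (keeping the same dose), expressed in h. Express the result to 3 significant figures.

40.3 h

To keep the same average steady-state level, dosing rate must scale with clearance.
CL ratio = 35.7 / 100 = 0.3570
New interval (same dose) = 14.4 / 0.3570 = 40.34 h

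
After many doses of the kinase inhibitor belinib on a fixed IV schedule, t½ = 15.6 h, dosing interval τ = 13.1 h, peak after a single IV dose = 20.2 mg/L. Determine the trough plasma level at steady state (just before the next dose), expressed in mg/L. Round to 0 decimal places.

26 mg/L

k = ln2 / t½ = 0.693147 / 15.6 = 0.04443 h⁻¹
e^(−kτ) = e^(−0.04443 × 13.1) = 0.5588
Accumulation ratio R = 1 / (1 − e^(−kτ)) = 1 / (1 − 0.5588) = 2.267
Steady-state trough = C₀ × R × e^(−kτ) = 20.2 × 2.267 × 0.5588 = 25.59 mg/L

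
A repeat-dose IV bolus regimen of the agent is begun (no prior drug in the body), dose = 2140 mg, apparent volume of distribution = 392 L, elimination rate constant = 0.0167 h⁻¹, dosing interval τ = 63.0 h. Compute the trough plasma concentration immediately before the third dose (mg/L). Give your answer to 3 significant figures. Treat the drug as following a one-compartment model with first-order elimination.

C₀ per dose = Dose / Vd = 2140 / 392 = 5.459 mg/L
Fraction remaining after one interval: r = e^(−kτ) = e^(−0.01670 × 63.0) = 0.3492
Before dose 3, 2 doses have been given (aged 1τ, 2τ).
C_trough = C₀ × (r + r²) = 5.459 × (0.3492 + 0.1219) = 2.572 mg/L

2.57 mg/L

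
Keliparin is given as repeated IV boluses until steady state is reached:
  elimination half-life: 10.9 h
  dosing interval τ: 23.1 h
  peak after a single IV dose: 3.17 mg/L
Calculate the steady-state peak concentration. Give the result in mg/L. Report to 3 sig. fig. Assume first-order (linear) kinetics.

4.12 mg/L

k = ln2 / t½ = 0.693147 / 10.9 = 0.06359 h⁻¹
e^(−kτ) = e^(−0.06359 × 23.1) = 0.2302
Accumulation ratio R = 1 / (1 − e^(−kτ)) = 1 / (1 − 0.2302) = 1.299
Steady-state peak = C₀ × R = 3.17 × 1.299 = 4.118 mg/L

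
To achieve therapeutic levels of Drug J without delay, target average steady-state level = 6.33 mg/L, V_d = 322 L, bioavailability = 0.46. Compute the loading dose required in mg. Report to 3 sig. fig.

4430 mg

LD = Css × Vd / F = 6.33 × 322 / 0.46 = 4431 mg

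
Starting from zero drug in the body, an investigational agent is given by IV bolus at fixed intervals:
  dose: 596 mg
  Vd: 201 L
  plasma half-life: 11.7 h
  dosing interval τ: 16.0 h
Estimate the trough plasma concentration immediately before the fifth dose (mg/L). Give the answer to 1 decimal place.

1.8 mg/L

C₀ per dose = Dose / Vd = 596 / 201 = 2.965 mg/L
k = ln2 / t½ = 0.693147 / 11.7 = 0.05924 h⁻¹
Fraction remaining after one interval: r = e^(−kτ) = e^(−0.05924 × 16.0) = 0.3876
Before dose 5, 4 doses have been given (aged 1τ, 2τ, 3τ, 4τ).
C_trough = C₀ × (r + r² + … + r^4) = C₀ × r(1−r^4)/(1−r)
        = 2.965 × 0.3876 × (1 − 0.02257) / (1 − 0.3876) = 1.834 mg/L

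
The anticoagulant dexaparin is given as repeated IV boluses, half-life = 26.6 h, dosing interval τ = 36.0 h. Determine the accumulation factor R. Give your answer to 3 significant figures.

k = ln2 / t½ = 0.693147 / 26.6 = 0.02606 h⁻¹
e^(−kτ) = e^(−0.02606 × 36.0) = 0.3913
Accumulation ratio R = 1 / (1 − e^(−kτ)) = 1 / (1 − 0.3913) = 1.643

1.64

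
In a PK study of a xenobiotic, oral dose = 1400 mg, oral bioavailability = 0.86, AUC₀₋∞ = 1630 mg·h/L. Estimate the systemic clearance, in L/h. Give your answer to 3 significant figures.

CL = F·Dose / AUC = 0.86 × 1400 / 1630 = 0.7387 L/h

0.739 L/h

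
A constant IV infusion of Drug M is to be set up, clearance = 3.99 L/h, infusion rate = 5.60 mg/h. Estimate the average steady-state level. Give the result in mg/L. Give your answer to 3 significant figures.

At steady state Css = R₀ / CL = 5.60 / 3.990 = 1.404 mg/L

1.40 mg/L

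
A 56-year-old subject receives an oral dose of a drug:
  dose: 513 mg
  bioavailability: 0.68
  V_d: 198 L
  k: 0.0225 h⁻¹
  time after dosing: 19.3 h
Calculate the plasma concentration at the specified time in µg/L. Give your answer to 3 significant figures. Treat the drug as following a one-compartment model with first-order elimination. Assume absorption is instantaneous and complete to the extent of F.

1140 µg/L

Amount reaching circulation = F × Dose = 0.68 × 513.0 = 348.8 mg
C₀ = F·Dose / Vd = 348.8 / 198 = 1.762 mg/L
C = C₀ · e^(−k·t) = 1.762 × e^(−0.02250 × 19.3)
  = 1.762 × 0.6478 = 1.141 mg/L
Convert: 1.141 mg/L × 1000 = 1141 µg/L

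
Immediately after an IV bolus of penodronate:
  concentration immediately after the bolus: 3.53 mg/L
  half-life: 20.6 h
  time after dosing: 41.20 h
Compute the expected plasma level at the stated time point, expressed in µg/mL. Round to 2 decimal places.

k = ln2 / t½ = 0.693147 / 20.6 = 0.03365 h⁻¹
t / t½ = 41.20 / 20.6 = 2 half-lives
C = C₀ × (1/2)^2 = 3.530 × 0.2500 = 0.8825 mg/L
(0.8825 mg/L = 0.8825 µg/mL)

0.88 µg/mL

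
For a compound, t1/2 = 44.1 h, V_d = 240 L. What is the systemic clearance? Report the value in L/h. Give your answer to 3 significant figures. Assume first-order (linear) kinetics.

3.77 L/h

k = ln2 / t½ = 0.693147 / 44.1 = 0.01572 h⁻¹
CL = k × Vd = 0.01572 × 240 = 3.773 L/h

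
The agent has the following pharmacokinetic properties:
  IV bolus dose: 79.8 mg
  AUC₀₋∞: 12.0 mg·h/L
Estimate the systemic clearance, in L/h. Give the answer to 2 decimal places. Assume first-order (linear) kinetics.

CL = Dose / AUC = 79.8 / 12.0 = 6.650 L/h

6.65 L/h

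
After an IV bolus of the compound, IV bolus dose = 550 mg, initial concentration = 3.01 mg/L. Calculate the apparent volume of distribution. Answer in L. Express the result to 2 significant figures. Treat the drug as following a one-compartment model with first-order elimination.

180 L

Vd = Dose / C₀ = 550.0 / 3.01 = 182.7 L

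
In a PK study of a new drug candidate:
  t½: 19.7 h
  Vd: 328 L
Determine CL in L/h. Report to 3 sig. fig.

11.5 L/h

k = ln2 / t½ = 0.693147 / 19.7 = 0.03519 h⁻¹
CL = k × Vd = 0.03519 × 328 = 11.54 L/h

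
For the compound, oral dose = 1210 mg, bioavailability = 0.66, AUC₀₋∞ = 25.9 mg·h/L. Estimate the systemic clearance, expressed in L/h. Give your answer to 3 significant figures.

30.8 L/h

CL = F·Dose / AUC = 0.66 × 1210 / 25.9 = 30.83 L/h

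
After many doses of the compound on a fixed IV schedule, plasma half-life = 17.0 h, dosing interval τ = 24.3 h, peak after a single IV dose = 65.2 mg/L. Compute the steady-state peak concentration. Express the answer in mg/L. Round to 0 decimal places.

k = ln2 / t½ = 0.693147 / 17.0 = 0.04077 h⁻¹
e^(−kτ) = e^(−0.04077 × 24.3) = 0.3713
Accumulation ratio R = 1 / (1 − e^(−kτ)) = 1 / (1 − 0.3713) = 1.591
Steady-state peak = C₀ × R = 65.2 × 1.591 = 103.7 mg/L

104 mg/L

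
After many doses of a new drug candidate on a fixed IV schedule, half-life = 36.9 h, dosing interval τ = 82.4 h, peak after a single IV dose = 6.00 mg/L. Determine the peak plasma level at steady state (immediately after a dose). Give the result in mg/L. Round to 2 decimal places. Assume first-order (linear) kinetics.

k = ln2 / t½ = 0.693147 / 36.9 = 0.01878 h⁻¹
e^(−kτ) = e^(−0.01878 × 82.4) = 0.2128
Accumulation ratio R = 1 / (1 − e^(−kτ)) = 1 / (1 − 0.2128) = 1.270
Steady-state peak = C₀ × R = 6.00 × 1.270 = 7.620 mg/L

7.62 mg/L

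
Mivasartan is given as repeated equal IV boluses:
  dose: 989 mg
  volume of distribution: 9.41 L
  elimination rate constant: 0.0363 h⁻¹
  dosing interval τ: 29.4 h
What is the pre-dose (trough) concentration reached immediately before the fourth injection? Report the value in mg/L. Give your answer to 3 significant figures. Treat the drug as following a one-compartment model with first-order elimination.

C₀ per dose = Dose / Vd = 989 / 9.41 = 105.1 mg/L
Fraction remaining after one interval: r = e^(−kτ) = e^(−0.03630 × 29.4) = 0.3440
Before dose 4, 3 doses have been given (aged 1τ, 2τ, 3τ).
C_trough = C₀ × (r + r² + … + r^3) = C₀ × r(1−r^3)/(1−r)
        = 105.1 × 0.3440 × (1 − 0.04071) / (1 − 0.3440) = 52.87 mg/L

52.9 mg/L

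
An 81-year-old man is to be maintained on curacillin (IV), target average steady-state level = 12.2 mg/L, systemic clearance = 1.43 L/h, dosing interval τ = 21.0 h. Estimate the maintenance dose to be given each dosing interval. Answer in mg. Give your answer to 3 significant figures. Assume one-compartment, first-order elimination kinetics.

At steady state, Dose/τ = Css × CL.
Dose = Css × CL × τ = 12.2 × 1.430 × 21.0 = 366.4 mg

366 mg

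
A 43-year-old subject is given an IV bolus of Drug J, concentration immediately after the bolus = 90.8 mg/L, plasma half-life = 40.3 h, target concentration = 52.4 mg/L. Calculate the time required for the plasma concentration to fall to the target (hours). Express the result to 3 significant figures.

32.0 h

k = ln2 / t½ = 0.693147 / 40.3 = 0.01720 h⁻¹
t = ln(C₀ / C) / k = ln(90.80 / 52.4) / 0.01720
  = ln(1.733) / 0.01720 = 0.5499 / 0.01720 = 31.97 h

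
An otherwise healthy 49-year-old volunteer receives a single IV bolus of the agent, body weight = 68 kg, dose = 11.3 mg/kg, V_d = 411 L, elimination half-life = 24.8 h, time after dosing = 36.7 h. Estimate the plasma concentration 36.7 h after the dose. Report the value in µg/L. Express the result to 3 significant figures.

Total dose = 11.3 × 68 = 768.4 mg
C₀ = Dose / Vd = 768.4 / 411 = 1.870 mg/L
k = ln2 / t½ = 0.693147 / 24.8 = 0.02795 h⁻¹
C = C₀ · e^(−k·t) = 1.870 × e^(−0.02795 × 36.7)
  = 1.870 × 0.3585 = 0.6704 mg/L
Convert: 0.6704 mg/L × 1000 = 670.4 µg/L

670 µg/L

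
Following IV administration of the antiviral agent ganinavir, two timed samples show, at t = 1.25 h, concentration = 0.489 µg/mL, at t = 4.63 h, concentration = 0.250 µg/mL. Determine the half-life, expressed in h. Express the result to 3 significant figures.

3.49 h

k = ln(C₁/C₂) / (t₂ − t₁) = ln(0.489/0.250) / (4.63 − 1.25)
  = 0.6709 / 3.380 = 0.1985 h⁻¹
t½ = ln2 / k = 0.693147 / 0.1985 = 3.492 h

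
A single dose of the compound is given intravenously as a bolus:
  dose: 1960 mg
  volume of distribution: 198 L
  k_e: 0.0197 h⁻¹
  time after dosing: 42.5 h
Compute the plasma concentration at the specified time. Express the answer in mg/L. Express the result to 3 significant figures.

C₀ = Dose / Vd = 1960 / 198 = 9.899 mg/L
C = C₀ · e^(−k·t) = 9.899 × e^(−0.01970 × 42.5)
  = 9.899 × 0.4329 = 4.285 mg/L

4.29 mg/L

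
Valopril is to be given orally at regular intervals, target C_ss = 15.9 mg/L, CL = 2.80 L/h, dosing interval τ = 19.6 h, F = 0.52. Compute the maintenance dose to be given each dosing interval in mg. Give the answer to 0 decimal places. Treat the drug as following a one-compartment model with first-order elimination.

1678 mg

At steady state, F × (Dose/τ) = Css × CL.
Dose = Css × CL × τ / F = 15.9 × 2.800 × 19.6 / 0.52 = 1678 mg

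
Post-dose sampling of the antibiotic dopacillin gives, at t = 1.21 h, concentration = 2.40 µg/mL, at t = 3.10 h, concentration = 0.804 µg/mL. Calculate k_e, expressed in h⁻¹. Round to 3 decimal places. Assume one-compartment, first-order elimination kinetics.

0.579 h⁻¹

k = ln(C₁/C₂) / (t₂ − t₁) = ln(2.40/0.804) / (3.10 − 1.21)
  = 1.094 / 1.890 = 0.5788 h⁻¹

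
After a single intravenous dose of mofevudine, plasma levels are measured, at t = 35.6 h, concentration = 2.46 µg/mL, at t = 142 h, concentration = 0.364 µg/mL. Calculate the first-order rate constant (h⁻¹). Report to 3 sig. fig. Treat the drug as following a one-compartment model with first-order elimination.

0.0180 h⁻¹

k = ln(C₁/C₂) / (t₂ − t₁) = ln(2.46/0.364) / (142 − 35.6)
  = 1.911 / 106.4 = 0.01796 h⁻¹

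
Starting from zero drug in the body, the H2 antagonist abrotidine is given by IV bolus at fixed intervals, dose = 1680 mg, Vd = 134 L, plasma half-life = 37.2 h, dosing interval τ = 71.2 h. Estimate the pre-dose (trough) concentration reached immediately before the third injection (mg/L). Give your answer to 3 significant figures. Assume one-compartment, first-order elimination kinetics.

4.21 mg/L

C₀ per dose = Dose / Vd = 1680 / 134 = 12.54 mg/L
k = ln2 / t½ = 0.693147 / 37.2 = 0.01863 h⁻¹
Fraction remaining after one interval: r = e^(−kτ) = e^(−0.01863 × 71.2) = 0.2654
Before dose 3, 2 doses have been given (aged 1τ, 2τ).
C_trough = C₀ × (r + r²) = 12.54 × (0.2654 + 0.07044) = 4.211 mg/L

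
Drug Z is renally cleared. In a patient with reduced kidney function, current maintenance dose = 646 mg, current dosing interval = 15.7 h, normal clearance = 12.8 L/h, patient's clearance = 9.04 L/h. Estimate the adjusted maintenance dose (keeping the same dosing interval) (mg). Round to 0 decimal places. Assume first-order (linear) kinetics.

456 mg

To keep the same average steady-state level, dosing rate must scale with clearance.
CL ratio = 9.04 / 12.8 = 0.7063
New dose (same interval) = 646 × 0.7063 = 456.3 mg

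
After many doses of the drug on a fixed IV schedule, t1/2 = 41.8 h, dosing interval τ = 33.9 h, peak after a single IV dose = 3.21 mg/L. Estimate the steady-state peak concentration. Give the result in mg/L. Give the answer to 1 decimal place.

k = ln2 / t½ = 0.693147 / 41.8 = 0.01658 h⁻¹
e^(−kτ) = e^(−0.01658 × 33.9) = 0.5700
Accumulation ratio R = 1 / (1 − e^(−kτ)) = 1 / (1 − 0.5700) = 2.326
Steady-state peak = C₀ × R = 3.21 × 2.326 = 7.466 mg/L

7.5 mg/L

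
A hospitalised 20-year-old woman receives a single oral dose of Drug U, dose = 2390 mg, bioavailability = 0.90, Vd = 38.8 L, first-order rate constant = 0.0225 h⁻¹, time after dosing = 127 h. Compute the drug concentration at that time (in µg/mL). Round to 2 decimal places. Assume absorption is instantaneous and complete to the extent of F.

Amount reaching circulation = F × Dose = 0.90 × 2390 = 2151 mg
C₀ = F·Dose / Vd = 2151 / 38.8 = 55.44 mg/L
C = C₀ · e^(−k·t) = 55.44 × e^(−0.02250 × 127)
  = 55.44 × 0.05741 = 3.183 mg/L
(3.183 mg/L = 3.183 µg/mL)

3.18 µg/mL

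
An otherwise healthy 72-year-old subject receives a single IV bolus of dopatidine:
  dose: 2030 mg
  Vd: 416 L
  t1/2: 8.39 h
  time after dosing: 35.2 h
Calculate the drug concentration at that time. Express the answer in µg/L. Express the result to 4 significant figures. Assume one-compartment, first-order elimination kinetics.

C₀ = Dose / Vd = 2030 / 416 = 4.880 mg/L
k = ln2 / t½ = 0.693147 / 8.39 = 0.08262 h⁻¹
C = C₀ · e^(−k·t) = 4.880 × e^(−0.08262 × 35.2)
  = 4.880 × 0.05457 = 0.2663 mg/L
Convert: 0.2663 mg/L × 1000 = 266.3 µg/L

266.3 µg/L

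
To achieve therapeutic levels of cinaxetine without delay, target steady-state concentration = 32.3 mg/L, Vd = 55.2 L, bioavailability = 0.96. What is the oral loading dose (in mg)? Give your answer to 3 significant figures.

1860 mg

LD = Css × Vd / F = 32.3 × 55.2 / 0.96 = 1857 mg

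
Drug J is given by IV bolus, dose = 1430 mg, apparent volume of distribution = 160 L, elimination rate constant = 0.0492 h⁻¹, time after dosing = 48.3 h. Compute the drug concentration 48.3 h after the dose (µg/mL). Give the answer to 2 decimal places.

C₀ = Dose / Vd = 1430 / 160 = 8.938 mg/L
C = C₀ · e^(−k·t) = 8.938 × e^(−0.04920 × 48.3)
  = 8.938 × 0.09289 = 0.8303 mg/L
(0.8303 mg/L = 0.8303 µg/mL)

0.83 µg/mL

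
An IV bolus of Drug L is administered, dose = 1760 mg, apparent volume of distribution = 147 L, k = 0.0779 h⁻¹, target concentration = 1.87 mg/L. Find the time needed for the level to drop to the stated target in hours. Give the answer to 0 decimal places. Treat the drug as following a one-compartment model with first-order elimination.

24 h

C₀ = Dose / Vd = 1760 / 147 = 11.97 mg/L
t = ln(C₀ / C) / k = ln(11.97 / 1.87) / 0.07790
  = ln(6.401) / 0.07790 = 1.856 / 0.07790 = 23.83 h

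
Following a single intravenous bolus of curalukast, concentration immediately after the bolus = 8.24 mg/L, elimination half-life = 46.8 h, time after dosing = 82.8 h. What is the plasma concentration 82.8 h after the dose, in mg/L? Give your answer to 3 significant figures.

k = ln2 / t½ = 0.693147 / 46.8 = 0.01481 h⁻¹
C = C₀ · e^(−k·t) = 8.240 × e^(−0.01481 × 82.8)
  = 8.240 × 0.2934 = 2.418 mg/L

2.42 mg/L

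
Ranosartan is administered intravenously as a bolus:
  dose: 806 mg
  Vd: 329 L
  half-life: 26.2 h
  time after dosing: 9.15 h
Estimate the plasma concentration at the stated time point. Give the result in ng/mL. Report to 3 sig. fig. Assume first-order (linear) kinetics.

1920 ng/mL

C₀ = Dose / Vd = 806.0 / 329 = 2.450 mg/L
k = ln2 / t½ = 0.693147 / 26.2 = 0.02646 h⁻¹
C = C₀ · e^(−k·t) = 2.450 × e^(−0.02646 × 9.15)
  = 2.450 × 0.7850 = 1.923 mg/L
Convert: 1.923 mg/L × 1000 = 1923 ng/mL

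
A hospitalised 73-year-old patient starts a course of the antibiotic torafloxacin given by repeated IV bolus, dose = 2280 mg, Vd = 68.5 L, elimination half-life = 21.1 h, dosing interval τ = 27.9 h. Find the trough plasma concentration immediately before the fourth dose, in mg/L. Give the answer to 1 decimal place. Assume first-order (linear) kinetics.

20.8 mg/L

C₀ per dose = Dose / Vd = 2280 / 68.5 = 33.28 mg/L
k = ln2 / t½ = 0.693147 / 21.1 = 0.03285 h⁻¹
Fraction remaining after one interval: r = e^(−kτ) = e^(−0.03285 × 27.9) = 0.3999
Before dose 4, 3 doses have been given (aged 1τ, 2τ, 3τ).
C_trough = C₀ × (r + r² + … + r^3) = C₀ × r(1−r^3)/(1−r)
        = 33.28 × 0.3999 × (1 − 0.06395) / (1 − 0.3999) = 20.76 mg/L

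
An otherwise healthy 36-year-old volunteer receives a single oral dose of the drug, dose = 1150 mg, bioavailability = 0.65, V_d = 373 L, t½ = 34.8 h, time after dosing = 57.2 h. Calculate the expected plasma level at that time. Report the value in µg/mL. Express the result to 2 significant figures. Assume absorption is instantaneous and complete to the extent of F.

Amount reaching circulation = F × Dose = 0.65 × 1150 = 747.5 mg
C₀ = F·Dose / Vd = 747.5 / 373 = 2.004 mg/L
k = ln2 / t½ = 0.693147 / 34.8 = 0.01992 h⁻¹
C = C₀ · e^(−k·t) = 2.004 × e^(−0.01992 × 57.2)
  = 2.004 × 0.3200 = 0.6413 mg/L
(0.6413 mg/L = 0.6413 µg/mL)

0.64 µg/mL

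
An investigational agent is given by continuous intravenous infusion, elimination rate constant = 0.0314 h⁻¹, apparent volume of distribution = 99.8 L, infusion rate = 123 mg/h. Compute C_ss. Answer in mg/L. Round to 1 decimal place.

CL = k × Vd = 0.03140 × 99.8 = 3.134 L/h
At steady state Css = R₀ / CL = 123 / 3.134 = 39.25 mg/L

39.3 mg/L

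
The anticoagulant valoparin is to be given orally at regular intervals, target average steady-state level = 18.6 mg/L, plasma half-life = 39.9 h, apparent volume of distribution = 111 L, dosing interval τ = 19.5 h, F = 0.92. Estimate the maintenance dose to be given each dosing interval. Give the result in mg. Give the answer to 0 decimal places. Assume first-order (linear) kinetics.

k = ln2 / t½ = 0.693147 / 39.9 = 0.01737 h⁻¹
CL = k × Vd = 0.01737 × 111 = 1.928 L/h
At steady state, F × (Dose/τ) = Css × CL.
Dose = Css × CL × τ / F = 18.6 × 1.928 × 19.5 / 0.92 = 760.1 mg

760 mg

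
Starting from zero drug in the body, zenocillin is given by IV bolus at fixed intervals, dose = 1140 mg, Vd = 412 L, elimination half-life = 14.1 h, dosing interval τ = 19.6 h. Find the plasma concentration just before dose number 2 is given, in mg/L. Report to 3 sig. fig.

C₀ per dose = Dose / Vd = 1140 / 412 = 2.767 mg/L
k = ln2 / t½ = 0.693147 / 14.1 = 0.04916 h⁻¹
Fraction remaining after one interval: r = e^(−kτ) = e^(−0.04916 × 19.6) = 0.3815
Before dose 2, 1 dose has been given (aged 1τ).
C_trough = C₀ × r = 2.767 × 0.3815 = 1.056 mg/L

1.06 mg/L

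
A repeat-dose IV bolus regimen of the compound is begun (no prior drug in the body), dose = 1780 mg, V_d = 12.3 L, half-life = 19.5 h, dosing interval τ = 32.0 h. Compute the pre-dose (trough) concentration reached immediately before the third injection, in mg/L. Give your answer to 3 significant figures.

C₀ per dose = Dose / Vd = 1780 / 12.3 = 144.7 mg/L
k = ln2 / t½ = 0.693147 / 19.5 = 0.03555 h⁻¹
Fraction remaining after one interval: r = e^(−kτ) = e^(−0.03555 × 32.0) = 0.3206
Before dose 3, 2 doses have been given (aged 1τ, 2τ).
C_trough = C₀ × (r + r²) = 144.7 × (0.3206 + 0.1028) = 61.27 mg/L

61.3 mg/L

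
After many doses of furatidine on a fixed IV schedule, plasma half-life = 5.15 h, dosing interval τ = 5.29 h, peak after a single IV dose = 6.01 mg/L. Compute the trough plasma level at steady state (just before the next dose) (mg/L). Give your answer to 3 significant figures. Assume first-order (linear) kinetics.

5.79 mg/L

k = ln2 / t½ = 0.693147 / 5.15 = 0.1346 h⁻¹
e^(−kτ) = e^(−0.1346 × 5.29) = 0.4906
Accumulation ratio R = 1 / (1 − e^(−kτ)) = 1 / (1 − 0.4906) = 1.963
Steady-state trough = C₀ × R × e^(−kτ) = 6.01 × 1.963 × 0.4906 = 5.788 mg/L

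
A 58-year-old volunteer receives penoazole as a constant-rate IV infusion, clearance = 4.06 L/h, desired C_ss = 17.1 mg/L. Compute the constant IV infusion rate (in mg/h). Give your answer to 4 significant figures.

69.43 mg/h

At steady state, infusion rate R₀ = Css × CL = 17.1 × 4.060 = 69.43 mg/h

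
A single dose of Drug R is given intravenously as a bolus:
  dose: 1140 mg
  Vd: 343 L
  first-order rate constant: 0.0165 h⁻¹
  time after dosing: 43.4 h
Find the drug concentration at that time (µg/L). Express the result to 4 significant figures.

C₀ = Dose / Vd = 1140 / 343 = 3.324 mg/L
C = C₀ · e^(−k·t) = 3.324 × e^(−0.01650 × 43.4)
  = 3.324 × 0.4887 = 1.624 mg/L
Convert: 1.624 mg/L × 1000 = 1624 µg/L

1624 µg/L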